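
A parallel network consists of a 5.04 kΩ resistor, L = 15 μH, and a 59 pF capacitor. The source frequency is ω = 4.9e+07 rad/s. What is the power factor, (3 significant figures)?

0.129

X_L = ωL = 735 Ω
X_C = 1/(ωC) = 346 Ω
Parallel: admittances add. Y = 1/R + 1/(jωL) + jωC
Y = (0.000198 + j0.00153) S
|Y| = 0.00154 S → |Z| = 1/|Y| = 648 Ω, ∠Z = −∠Y = -82.6°
cos φ = cos(-82.6°) = 0.129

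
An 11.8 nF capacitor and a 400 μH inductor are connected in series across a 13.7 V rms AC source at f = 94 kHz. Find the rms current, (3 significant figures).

ω = 2πf = 590600 rad/s
X_L = ωL = 236 Ω
X_C = 1/(ωC) = 143 Ω
Net reactance X = X_L − X_C = 92.8 Ω
Z = j92.8 Ω
|Z| = √(0² + 92.8²) = 92.8 Ω
I = V/|Z| = 13.7/92.8 = 148 mA

148 mA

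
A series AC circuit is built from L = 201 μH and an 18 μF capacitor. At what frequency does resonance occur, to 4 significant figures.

2.646 kHz

ω₀ = 1/√(LC) = 1/√(0.000201 × 1.8e-05) = 16630 rad/s
f₀ = ω₀/(2π) = 2.646 kHz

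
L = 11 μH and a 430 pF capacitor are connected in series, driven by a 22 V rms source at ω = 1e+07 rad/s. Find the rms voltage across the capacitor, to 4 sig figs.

41.75 V

X_L = ωL = 110.0 Ω
X_C = 1/(ωC) = 232.6 Ω
Net reactance X = X_L − X_C = -122.6 Ω
Z = − j122.6 Ω
|Z| = √(0² + 122.6²) = 122.6 Ω
I = V/|Z| = 179.5 mA
V_C = I·|Z_C| = 0.1795 × 232.6 = 41.75 V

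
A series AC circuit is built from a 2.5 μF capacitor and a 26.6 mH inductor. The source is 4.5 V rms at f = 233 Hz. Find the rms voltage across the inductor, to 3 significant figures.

ω = 2πf = 1464 rad/s
X_L = ωL = 38.9 Ω
X_C = 1/(ωC) = 273 Ω
Net reactance X = X_L − X_C = -234 Ω
Z = − j234 Ω
|Z| = √(0² + 234²) = 234 Ω
I = V/|Z| = 19.2 mA
V_L = I·|Z_L| = 0.0192 × 38.9 = 0.748 V

0.748 V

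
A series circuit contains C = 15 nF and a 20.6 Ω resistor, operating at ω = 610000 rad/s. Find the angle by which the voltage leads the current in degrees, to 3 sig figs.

-79.3°

X_C = 1/(ωC) = 109 Ω
Z = 20.6 − j109 Ω
|Z| = √(20.6² + 109²) = 111 Ω
∠Z = arctan(-109/20.6) = -79.3°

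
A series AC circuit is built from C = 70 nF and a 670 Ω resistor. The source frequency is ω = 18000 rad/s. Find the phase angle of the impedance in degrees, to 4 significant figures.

-49.83°

X_C = 1/(ωC) = 793.7 Ω
Z = 670.0 − j793.7 Ω
|Z| = √(670.0² + 793.7²) = 1039 Ω
∠Z = arctan(-793.7/670.0) = -49.83°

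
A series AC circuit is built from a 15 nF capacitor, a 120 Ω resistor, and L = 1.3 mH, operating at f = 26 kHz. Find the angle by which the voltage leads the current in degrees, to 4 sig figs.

-58.49°

ω = 2πf = 163400 rad/s
X_L = ωL = 212.4 Ω
X_C = 1/(ωC) = 408.1 Ω
Net reactance X = X_L − X_C = -195.7 Ω
Z = 120.0 − j195.7 Ω
|Z| = √(120.0² + 195.7²) = 229.6 Ω
∠Z = arctan(-195.7/120.0) = -58.49°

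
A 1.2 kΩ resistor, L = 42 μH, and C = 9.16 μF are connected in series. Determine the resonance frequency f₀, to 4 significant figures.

8.114 kHz

ω₀ = 1/√(LC) = 1/√(4.2e-05 × 9.16e-06) = 50980 rad/s
f₀ = ω₀/(2π) = 8.114 kHz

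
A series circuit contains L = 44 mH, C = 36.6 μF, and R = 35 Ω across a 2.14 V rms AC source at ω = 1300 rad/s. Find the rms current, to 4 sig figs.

X_L = ωL = 57.20 Ω
X_C = 1/(ωC) = 21.02 Ω
Net reactance X = X_L − X_C = 36.18 Ω
Z = 35.00 + j36.18 Ω
|Z| = √(35.00² + 36.18²) = 50.34 Ω
I = V/|Z| = 2.14/50.34 = 42.51 mA

42.51 mA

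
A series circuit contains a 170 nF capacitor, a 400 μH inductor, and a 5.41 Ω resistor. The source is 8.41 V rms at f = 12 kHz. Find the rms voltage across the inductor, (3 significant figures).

5.27 V

ω = 2πf = 75400 rad/s
X_L = ωL = 30.2 Ω
X_C = 1/(ωC) = 78.0 Ω
Net reactance X = X_L − X_C = -47.9 Ω
Z = 5.41 − j47.9 Ω
|Z| = √(5.41² + 47.9²) = 48.2 Ω
I = V/|Z| = 175 mA
V_L = I·|Z_L| = 0.175 × 30.2 = 5.27 V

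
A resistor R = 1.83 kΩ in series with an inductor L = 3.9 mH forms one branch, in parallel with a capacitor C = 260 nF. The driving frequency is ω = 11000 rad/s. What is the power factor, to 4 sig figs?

X_L = ωL = 42.90 Ω
X_C = 1/(ωC) = 349.7 Ω
Branch 1 (R+jX_L): Z₁ = 1830 + j42.90 Ω, |Z₁| = 1831 Ω
Branch 2 (−jX_C): Z₂ = −j349.7 Ω
Parallel: Z = Z₁Z₂/(Z₁+Z₂), |Z| = 344.9 Ω, ∠Z = -79.14°
cos φ = cos(-79.14°) = 0.1884

0.1884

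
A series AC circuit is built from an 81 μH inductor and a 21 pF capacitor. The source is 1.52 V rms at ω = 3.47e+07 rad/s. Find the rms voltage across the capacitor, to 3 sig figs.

1.45 V

X_L = ωL = 2810 Ω
X_C = 1/(ωC) = 1370 Ω
Net reactance X = X_L − X_C = 1440 Ω
Z = j1440 Ω
|Z| = √(0² + 1440²) = 1440 Ω
I = V/|Z| = 1.06 mA
V_C = I·|Z_C| = 0.00106 × 1370 = 1.45 V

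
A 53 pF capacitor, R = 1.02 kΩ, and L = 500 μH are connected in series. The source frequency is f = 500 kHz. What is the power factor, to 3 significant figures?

ω = 2πf = 3.142e+06 rad/s
X_L = ωL = 1570 Ω
X_C = 1/(ωC) = 6010 Ω
Net reactance X = X_L − X_C = -4440 Ω
Z = 1020 − j4440 Ω
|Z| = √(1020² + 4440²) = 4550 Ω
∠Z = arctan(-4440/1020) = -77.0°
cos φ = cos(-77.0°) = 0.224

0.224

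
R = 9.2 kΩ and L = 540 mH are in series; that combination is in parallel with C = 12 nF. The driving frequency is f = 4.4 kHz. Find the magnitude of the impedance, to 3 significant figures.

ω = 2πf = 27650 rad/s
X_L = ωL = 14900 Ω
X_C = 1/(ωC) = 3010 Ω
Branch 1 (R+jX_L): Z₁ = 9200 + j14900 Ω, |Z₁| = 17500 Ω
Branch 2 (−jX_C): Z₂ = −j3010 Ω
Parallel: Z = Z₁Z₂/(Z₁+Z₂), |Z| = 3510 Ω, ∠Z = -84.0°

3510 Ω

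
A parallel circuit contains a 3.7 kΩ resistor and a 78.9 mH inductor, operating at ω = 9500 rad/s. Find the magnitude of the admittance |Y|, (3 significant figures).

1.36 mS

X_L = ωL = 750 Ω
Parallel: admittances add. Y = 1/R + 1/(jωL)
Y = (0.000270 − j0.00133) S
|Y| = 0.00136 S → |Z| = 1/|Y| = 735 Ω, ∠Z = −∠Y = 78.5°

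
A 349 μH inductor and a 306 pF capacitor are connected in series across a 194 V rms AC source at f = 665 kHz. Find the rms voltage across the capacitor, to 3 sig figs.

224 V

ω = 2πf = 4.178e+06 rad/s
X_L = ωL = 1460 Ω
X_C = 1/(ωC) = 782 Ω
Net reactance X = X_L − X_C = 676 Ω
Z = j676 Ω
|Z| = √(0² + 676²) = 676 Ω
I = V/|Z| = 287 mA
V_C = I·|Z_C| = 0.287 × 782 = 224 V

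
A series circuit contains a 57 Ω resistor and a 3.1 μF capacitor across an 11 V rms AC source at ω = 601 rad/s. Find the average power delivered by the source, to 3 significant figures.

X_C = 1/(ωC) = 537 Ω
Z = 57.0 − j537 Ω
|Z| = √(57.0² + 537²) = 540 Ω
∠Z = arctan(-537/57.0) = -83.9°
I = V/|Z| = 20.4 mA
P = VI cos φ = 11 × 0.0204 × cos(-83.9°) = 23.7 mW

23.7 mW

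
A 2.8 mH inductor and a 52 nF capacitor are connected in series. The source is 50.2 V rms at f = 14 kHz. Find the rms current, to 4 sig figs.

ω = 2πf = 87960 rad/s
X_L = ωL = 246.3 Ω
X_C = 1/(ωC) = 218.6 Ω
Net reactance X = X_L − X_C = 27.68 Ω
Z = j27.68 Ω
|Z| = √(0² + 27.68²) = 27.68 Ω
I = V/|Z| = 50.2/27.68 = 1.813 A

1.813 A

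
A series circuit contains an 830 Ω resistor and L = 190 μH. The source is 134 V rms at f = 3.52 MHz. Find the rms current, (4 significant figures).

31.28 mA

ω = 2πf = 2.212e+07 rad/s
X_L = ωL = 4202 Ω
Z = 830.0 + j4202 Ω
|Z| = √(830.0² + 4202²) = 4283 Ω
I = V/|Z| = 134/4283 = 31.28 mA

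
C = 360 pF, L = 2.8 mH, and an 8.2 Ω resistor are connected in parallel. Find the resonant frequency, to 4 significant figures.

ω₀ = 1/√(LC) = 1/√(0.0028 × 3.6e-10) = 996000 rad/s
f₀ = ω₀/(2π) = 158.5 kHz

158.5 kHz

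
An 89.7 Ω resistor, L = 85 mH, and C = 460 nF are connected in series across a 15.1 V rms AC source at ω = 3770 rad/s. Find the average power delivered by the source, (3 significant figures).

278 mW

X_L = ωL = 320 Ω
X_C = 1/(ωC) = 577 Ω
Net reactance X = X_L − X_C = -256 Ω
Z = 89.7 − j256 Ω
|Z| = √(89.7² + 256²) = 271 Ω
∠Z = arctan(-256/89.7) = -70.7°
I = V/|Z| = 55.6 mA
P = VI cos φ = 15.1 × 0.0556 × cos(-70.7°) = 278 mW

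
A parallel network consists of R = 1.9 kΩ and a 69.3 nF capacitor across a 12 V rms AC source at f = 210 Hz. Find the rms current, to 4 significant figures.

ω = 2πf = 1319 rad/s
X_C = 1/(ωC) = 10940 Ω
Parallel: admittances add. Y = 1/R + jωC
Y = (0.0005263 + j9.144e-05) S
|Y| = 0.0005342 S → |Z| = 1/|Y| = 1872 Ω, ∠Z = −∠Y = -9.856°
I = V/|Z| = 12/1872 = 6.410 mA

6.410 mA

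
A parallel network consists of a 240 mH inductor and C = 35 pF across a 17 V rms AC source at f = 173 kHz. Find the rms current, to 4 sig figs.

581.6 μA

ω = 2πf = 1.087e+06 rad/s
X_L = ωL = 260900 Ω
X_C = 1/(ωC) = 26280 Ω
Parallel: admittances add. Y = 1/(jωL) + jωC
Y = (0 + j3.421e-05) S
|Y| = 3.421e-05 S → |Z| = 1/|Y| = 29230 Ω, ∠Z = −∠Y = -90.00°
I = V/|Z| = 17/29230 = 581.6 μA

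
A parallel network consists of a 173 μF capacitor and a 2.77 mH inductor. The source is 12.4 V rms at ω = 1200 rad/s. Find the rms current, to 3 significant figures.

1.16 A

X_L = ωL = 3.32 Ω
X_C = 1/(ωC) = 4.82 Ω
Parallel: admittances add. Y = 1/(jωL) + jωC
Y = (0 − j0.0932) S
|Y| = 0.0932 S → |Z| = 1/|Y| = 10.7 Ω, ∠Z = −∠Y = 90.0°
I = V/|Z| = 12.4/10.7 = 1.16 A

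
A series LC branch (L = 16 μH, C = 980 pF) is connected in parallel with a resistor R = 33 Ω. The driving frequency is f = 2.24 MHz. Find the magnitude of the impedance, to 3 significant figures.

ω = 2πf = 1.407e+07 rad/s
X_L = ωL = 225 Ω
X_C = 1/(ωC) = 72.5 Ω
Branch 1: Z₁ = R = 33.0 Ω
Branch 2 (series LC): Z₂ = j(X_L − X_C) = j153 Ω
Parallel: Z = Z₁Z₂/(Z₁+Z₂), |Z| = 32.3 Ω, ∠Z = 12.2°

32.3 Ω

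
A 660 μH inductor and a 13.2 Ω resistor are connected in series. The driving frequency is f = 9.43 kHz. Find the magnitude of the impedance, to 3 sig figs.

41.3 Ω

ω = 2πf = 59250 rad/s
X_L = ωL = 39.1 Ω
Z = 13.2 + j39.1 Ω
|Z| = √(13.2² + 39.1²) = 41.3 Ω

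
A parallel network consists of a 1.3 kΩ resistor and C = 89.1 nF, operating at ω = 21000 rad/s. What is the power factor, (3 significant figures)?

X_C = 1/(ωC) = 534 Ω
Parallel: admittances add. Y = 1/R + jωC
Y = (0.000769 + j0.00187) S
|Y| = 0.00202 S → |Z| = 1/|Y| = 494 Ω, ∠Z = −∠Y = -67.7°
cos φ = cos(-67.7°) = 0.380

0.380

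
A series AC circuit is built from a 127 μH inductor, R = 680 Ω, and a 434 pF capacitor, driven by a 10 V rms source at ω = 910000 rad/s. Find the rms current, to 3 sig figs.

3.98 mA

X_L = ωL = 116 Ω
X_C = 1/(ωC) = 2530 Ω
Net reactance X = X_L − X_C = -2420 Ω
Z = 680 − j2420 Ω
|Z| = √(680² + 2420²) = 2510 Ω
I = V/|Z| = 10/2510 = 3.98 mA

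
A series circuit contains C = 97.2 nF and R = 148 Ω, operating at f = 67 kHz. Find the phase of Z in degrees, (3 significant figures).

-9.38°

ω = 2πf = 421000 rad/s
X_C = 1/(ωC) = 24.4 Ω
Z = 148 − j24.4 Ω
|Z| = √(148² + 24.4²) = 150 Ω
∠Z = arctan(-24.4/148) = -9.38°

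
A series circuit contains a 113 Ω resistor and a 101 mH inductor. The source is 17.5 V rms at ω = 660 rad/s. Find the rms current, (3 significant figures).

X_L = ωL = 66.7 Ω
Z = 113 + j66.7 Ω
|Z| = √(113² + 66.7²) = 131 Ω
I = V/|Z| = 17.5/131 = 133 mA

133 mA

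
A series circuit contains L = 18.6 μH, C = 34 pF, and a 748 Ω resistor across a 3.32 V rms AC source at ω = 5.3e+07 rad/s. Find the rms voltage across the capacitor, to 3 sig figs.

X_L = ωL = 986 Ω
X_C = 1/(ωC) = 555 Ω
Net reactance X = X_L − X_C = 431 Ω
Z = 748 + j431 Ω
|Z| = √(748² + 431²) = 863 Ω
I = V/|Z| = 3.85 mA
V_C = I·|Z_C| = 0.00385 × 555 = 2.13 V

2.13 V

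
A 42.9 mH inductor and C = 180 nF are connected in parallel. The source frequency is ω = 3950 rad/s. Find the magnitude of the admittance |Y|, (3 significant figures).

5.19 mS

X_L = ωL = 169 Ω
X_C = 1/(ωC) = 1410 Ω
Parallel: admittances add. Y = 1/(jωL) + jωC
Y = (0 − j0.00519) S
|Y| = 0.00519 S → |Z| = 1/|Y| = 193 Ω, ∠Z = −∠Y = 90.0°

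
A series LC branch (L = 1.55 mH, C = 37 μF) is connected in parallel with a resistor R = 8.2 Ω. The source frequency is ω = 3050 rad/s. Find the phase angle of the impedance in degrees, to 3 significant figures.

-63.2°

X_L = ωL = 4.73 Ω
X_C = 1/(ωC) = 8.86 Ω
Branch 1: Z₁ = R = 8.20 Ω
Branch 2 (series LC): Z₂ = j(X_L − X_C) = −j4.13 Ω
Parallel: Z = Z₁Z₂/(Z₁+Z₂), |Z| = 3.69 Ω, ∠Z = -63.2°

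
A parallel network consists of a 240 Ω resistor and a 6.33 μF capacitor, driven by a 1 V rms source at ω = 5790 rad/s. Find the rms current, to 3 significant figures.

X_C = 1/(ωC) = 27.3 Ω
Parallel: admittances add. Y = 1/R + jωC
Y = (0.00417 + j0.0367) S
|Y| = 0.0369 S → |Z| = 1/|Y| = 27.1 Ω, ∠Z = −∠Y = -83.5°
I = V/|Z| = 1/27.1 = 36.9 mA

36.9 mA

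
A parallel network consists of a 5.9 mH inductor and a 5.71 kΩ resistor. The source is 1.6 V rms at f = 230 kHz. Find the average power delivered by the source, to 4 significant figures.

448.3 μW

ω = 2πf = 1.445e+06 rad/s
X_L = ωL = 8526 Ω
Parallel: admittances add. Y = 1/R + 1/(jωL)
Y = (0.0001751 − j0.0001173) S
|Y| = 0.0002108 S → |Z| = 1/|Y| = 4744 Ω, ∠Z = −∠Y = 33.81°
I = V/|Z| = 337.2 μA
P = VI cos φ = 1.6 × 0.0003372 × cos(33.81°) = 448.3 μW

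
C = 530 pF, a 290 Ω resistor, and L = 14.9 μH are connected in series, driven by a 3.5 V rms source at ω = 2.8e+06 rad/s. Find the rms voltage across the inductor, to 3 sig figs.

0.210 V

X_L = ωL = 41.7 Ω
X_C = 1/(ωC) = 674 Ω
Net reactance X = X_L − X_C = -632 Ω
Z = 290 − j632 Ω
|Z| = √(290² + 632²) = 695 Ω
I = V/|Z| = 5.03 mA
V_L = I·|Z_L| = 0.00503 × 41.7 = 0.210 V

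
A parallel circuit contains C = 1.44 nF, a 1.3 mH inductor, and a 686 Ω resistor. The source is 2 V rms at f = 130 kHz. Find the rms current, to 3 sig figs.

2.95 mA

ω = 2πf = 816800 rad/s
X_L = ωL = 1060 Ω
X_C = 1/(ωC) = 850 Ω
Parallel: admittances add. Y = 1/R + 1/(jωL) + jωC
Y = (0.00146 + j0.000234) S
|Y| = 0.00148 S → |Z| = 1/|Y| = 677 Ω, ∠Z = −∠Y = -9.14°
I = V/|Z| = 2/677 = 2.95 mA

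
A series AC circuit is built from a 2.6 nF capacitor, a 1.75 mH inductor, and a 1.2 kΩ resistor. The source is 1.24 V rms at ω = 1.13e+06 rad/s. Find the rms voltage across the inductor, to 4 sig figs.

1.208 V

X_L = ωL = 1978 Ω
X_C = 1/(ωC) = 340.4 Ω
Net reactance X = X_L − X_C = 1637 Ω
Z = 1200 + j1637 Ω
|Z| = √(1200² + 1637²) = 2030 Ω
I = V/|Z| = 610.9 μA
V_L = I·|Z_L| = 0.0006109 × 1978 = 1.208 V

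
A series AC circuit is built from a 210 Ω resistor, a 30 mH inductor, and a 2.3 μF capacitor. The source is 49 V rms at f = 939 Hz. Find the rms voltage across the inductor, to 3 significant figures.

37.1 V

ω = 2πf = 5900 rad/s
X_L = ωL = 177 Ω
X_C = 1/(ωC) = 73.7 Ω
Net reactance X = X_L − X_C = 103 Ω
Z = 210 + j103 Ω
|Z| = √(210² + 103²) = 234 Ω
I = V/|Z| = 209 mA
V_L = I·|Z_L| = 0.209 × 177 = 37.1 V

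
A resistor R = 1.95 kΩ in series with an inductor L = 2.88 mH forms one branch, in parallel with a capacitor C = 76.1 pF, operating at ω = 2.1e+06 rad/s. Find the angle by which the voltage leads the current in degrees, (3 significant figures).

-11.7°

X_L = ωL = 6050 Ω
X_C = 1/(ωC) = 6260 Ω
Branch 1 (R+jX_L): Z₁ = 1950 + j6050 Ω, |Z₁| = 6350 Ω
Branch 2 (−jX_C): Z₂ = −j6260 Ω
Parallel: Z = Z₁Z₂/(Z₁+Z₂), |Z| = 20300 Ω, ∠Z = -11.7°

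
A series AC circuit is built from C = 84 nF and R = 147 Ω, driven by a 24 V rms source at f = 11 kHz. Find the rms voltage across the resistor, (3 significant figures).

15.6 V

ω = 2πf = 69120 rad/s
X_C = 1/(ωC) = 172 Ω
Z = 147 − j172 Ω
|Z| = √(147² + 172²) = 226 Ω
I = V/|Z| = 106 mA
V_R = I·|Z_R| = 0.106 × 147 = 15.6 V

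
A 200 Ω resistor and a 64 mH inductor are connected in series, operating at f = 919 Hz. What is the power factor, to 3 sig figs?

0.476

ω = 2πf = 5774 rad/s
X_L = ωL = 370 Ω
Z = 200 + j370 Ω
|Z| = √(200² + 370²) = 420 Ω
∠Z = arctan(370/200) = 61.6°
cos φ = cos(61.6°) = 0.476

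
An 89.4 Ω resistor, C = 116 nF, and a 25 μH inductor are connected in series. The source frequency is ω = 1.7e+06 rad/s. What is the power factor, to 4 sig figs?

X_L = ωL = 42.50 Ω
X_C = 1/(ωC) = 5.071 Ω
Net reactance X = X_L − X_C = 37.43 Ω
Z = 89.40 + j37.43 Ω
|Z| = √(89.40² + 37.43²) = 96.92 Ω
∠Z = arctan(37.43/89.40) = 22.72°
cos φ = cos(22.72°) = 0.9224

0.9224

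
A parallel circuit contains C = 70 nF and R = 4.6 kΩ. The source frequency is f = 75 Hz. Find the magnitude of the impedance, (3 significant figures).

4550 Ω

ω = 2πf = 471.2 rad/s
X_C = 1/(ωC) = 30300 Ω
Parallel: admittances add. Y = 1/R + jωC
Y = (0.000217 + j3.3e-05) S
|Y| = 0.000220 S → |Z| = 1/|Y| = 4550 Ω, ∠Z = −∠Y = -8.63°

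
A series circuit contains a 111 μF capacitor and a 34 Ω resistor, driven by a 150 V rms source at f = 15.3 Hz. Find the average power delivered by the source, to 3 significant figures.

77.0 W

ω = 2πf = 96.13 rad/s
X_C = 1/(ωC) = 93.7 Ω
Z = 34.0 − j93.7 Ω
|Z| = √(34.0² + 93.7²) = 99.7 Ω
∠Z = arctan(-93.7/34.0) = -70.1°
I = V/|Z| = 1.50 A
P = VI cos φ = 150 × 1.50 × cos(-70.1°) = 77.0 W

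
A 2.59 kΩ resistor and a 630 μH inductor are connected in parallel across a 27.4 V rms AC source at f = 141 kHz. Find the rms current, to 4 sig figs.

ω = 2πf = 885900 rad/s
X_L = ωL = 558.1 Ω
Parallel: admittances add. Y = 1/R + 1/(jωL)
Y = (0.0003861 − j0.001792) S
|Y| = 0.001833 S → |Z| = 1/|Y| = 545.6 Ω, ∠Z = −∠Y = 77.84°
I = V/|Z| = 27.4/545.6 = 50.22 mA

50.22 mA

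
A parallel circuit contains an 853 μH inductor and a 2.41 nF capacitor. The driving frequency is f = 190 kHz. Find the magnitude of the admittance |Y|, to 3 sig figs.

ω = 2πf = 1.194e+06 rad/s
X_L = ωL = 1020 Ω
X_C = 1/(ωC) = 348 Ω
Parallel: admittances add. Y = 1/(jωL) + jωC
Y = (0 + j0.00190) S
|Y| = 0.00190 S → |Z| = 1/|Y| = 528 Ω, ∠Z = −∠Y = -90.0°

1.90 mS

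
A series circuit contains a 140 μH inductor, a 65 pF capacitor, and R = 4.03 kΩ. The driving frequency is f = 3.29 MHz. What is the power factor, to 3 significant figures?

ω = 2πf = 2.067e+07 rad/s
X_L = ωL = 2890 Ω
X_C = 1/(ωC) = 744 Ω
Net reactance X = X_L − X_C = 2150 Ω
Z = 4030 + j2150 Ω
|Z| = √(4030² + 2150²) = 4570 Ω
∠Z = arctan(2150/4030) = 28.1°
cos φ = cos(28.1°) = 0.882

0.882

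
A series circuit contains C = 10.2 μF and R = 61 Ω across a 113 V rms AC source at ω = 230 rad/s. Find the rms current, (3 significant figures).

262 mA

X_C = 1/(ωC) = 426 Ω
Z = 61.0 − j426 Ω
|Z| = √(61.0² + 426²) = 431 Ω
I = V/|Z| = 113/431 = 262 mA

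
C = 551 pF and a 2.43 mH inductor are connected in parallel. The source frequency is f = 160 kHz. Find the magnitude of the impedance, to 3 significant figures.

6920 Ω

ω = 2πf = 1.005e+06 rad/s
X_L = ωL = 2440 Ω
X_C = 1/(ωC) = 1810 Ω
Parallel: admittances add. Y = 1/(jωL) + jωC
Y = (0 + j0.000145) S
|Y| = 0.000145 S → |Z| = 1/|Y| = 6920 Ω, ∠Z = −∠Y = -90.0°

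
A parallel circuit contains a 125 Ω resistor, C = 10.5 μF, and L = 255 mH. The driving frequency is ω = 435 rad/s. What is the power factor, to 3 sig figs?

0.874

X_L = ωL = 111 Ω
X_C = 1/(ωC) = 219 Ω
Parallel: admittances add. Y = 1/R + 1/(jωL) + jωC
Y = (0.00800 − j0.00445) S
|Y| = 0.00915 S → |Z| = 1/|Y| = 109 Ω, ∠Z = −∠Y = 29.1°
cos φ = cos(29.1°) = 0.874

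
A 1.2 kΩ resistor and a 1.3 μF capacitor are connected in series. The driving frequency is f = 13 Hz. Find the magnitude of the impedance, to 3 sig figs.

9490 Ω

ω = 2πf = 81.68 rad/s
X_C = 1/(ωC) = 9420 Ω
Z = 1200 − j9420 Ω
|Z| = √(1200² + 9420²) = 9490 Ω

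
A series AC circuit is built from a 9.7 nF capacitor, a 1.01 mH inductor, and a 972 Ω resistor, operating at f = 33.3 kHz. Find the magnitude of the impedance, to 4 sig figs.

ω = 2πf = 209200 rad/s
X_L = ωL = 211.3 Ω
X_C = 1/(ωC) = 492.7 Ω
Net reactance X = X_L − X_C = -281.4 Ω
Z = 972.0 − j281.4 Ω
|Z| = √(972.0² + 281.4²) = 1012 Ω

1012 Ω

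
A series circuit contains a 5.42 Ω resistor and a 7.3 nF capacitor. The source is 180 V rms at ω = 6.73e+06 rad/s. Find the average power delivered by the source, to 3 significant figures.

X_C = 1/(ωC) = 20.4 Ω
Z = 5.42 − j20.4 Ω
|Z| = √(5.42² + 20.4²) = 21.1 Ω
∠Z = arctan(-20.4/5.42) = -75.1°
I = V/|Z| = 8.55 A
P = VI cos φ = 180 × 8.55 × cos(-75.1°) = 396 W

396 W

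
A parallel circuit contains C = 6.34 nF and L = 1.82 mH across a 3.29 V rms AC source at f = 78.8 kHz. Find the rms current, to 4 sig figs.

ω = 2πf = 495100 rad/s
X_L = ωL = 901.1 Ω
X_C = 1/(ωC) = 318.6 Ω
Parallel: admittances add. Y = 1/(jωL) + jωC
Y = (0 + j0.002029) S
|Y| = 0.002029 S → |Z| = 1/|Y| = 492.8 Ω, ∠Z = −∠Y = -90.00°
I = V/|Z| = 3.29/492.8 = 6.676 mA

6.676 mA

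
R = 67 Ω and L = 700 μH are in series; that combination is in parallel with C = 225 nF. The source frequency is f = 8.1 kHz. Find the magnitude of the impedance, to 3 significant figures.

ω = 2πf = 50890 rad/s
X_L = ωL = 35.6 Ω
X_C = 1/(ωC) = 87.3 Ω
Branch 1 (R+jX_L): Z₁ = 67.0 + j35.6 Ω, |Z₁| = 75.9 Ω
Branch 2 (−jX_C): Z₂ = −j87.3 Ω
Parallel: Z = Z₁Z₂/(Z₁+Z₂), |Z| = 78.3 Ω, ∠Z = -24.3°

78.3 Ω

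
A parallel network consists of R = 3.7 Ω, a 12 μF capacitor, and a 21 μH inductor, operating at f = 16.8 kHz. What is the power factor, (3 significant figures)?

ω = 2πf = 105600 rad/s
X_L = ωL = 2.22 Ω
X_C = 1/(ωC) = 0.789 Ω
Parallel: admittances add. Y = 1/R + 1/(jωL) + jωC
Y = (0.270 + j0.816) S
|Y| = 0.859 S → |Z| = 1/|Y| = 1.16 Ω, ∠Z = −∠Y = -71.7°
cos φ = cos(-71.7°) = 0.315

0.315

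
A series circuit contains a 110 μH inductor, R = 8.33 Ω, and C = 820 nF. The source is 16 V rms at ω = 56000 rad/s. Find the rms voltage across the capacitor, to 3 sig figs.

19.7 V

X_L = ωL = 6.16 Ω
X_C = 1/(ωC) = 21.8 Ω
Net reactance X = X_L − X_C = -15.6 Ω
Z = 8.33 − j15.6 Ω
|Z| = √(8.33² + 15.6²) = 17.7 Ω
I = V/|Z| = 904 mA
V_C = I·|Z_C| = 0.904 × 21.8 = 19.7 V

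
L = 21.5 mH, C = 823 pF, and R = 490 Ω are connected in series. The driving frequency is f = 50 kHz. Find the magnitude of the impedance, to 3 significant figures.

2930 Ω

ω = 2πf = 314200 rad/s
X_L = ωL = 6750 Ω
X_C = 1/(ωC) = 3870 Ω
Net reactance X = X_L − X_C = 2890 Ω
Z = 490 + j2890 Ω
|Z| = √(490² + 2890²) = 2930 Ω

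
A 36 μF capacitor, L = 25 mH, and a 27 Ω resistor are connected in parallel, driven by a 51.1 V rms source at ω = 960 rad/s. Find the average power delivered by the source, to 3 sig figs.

X_L = ωL = 24.0 Ω
X_C = 1/(ωC) = 28.9 Ω
Parallel: admittances add. Y = 1/R + 1/(jωL) + jωC
Y = (0.0370 − j0.00711) S
|Y| = 0.0377 S → |Z| = 1/|Y| = 26.5 Ω, ∠Z = −∠Y = 10.9°
I = V/|Z| = 1.93 A
P = VI cos φ = 51.1 × 1.93 × cos(10.9°) = 96.7 W

96.7 W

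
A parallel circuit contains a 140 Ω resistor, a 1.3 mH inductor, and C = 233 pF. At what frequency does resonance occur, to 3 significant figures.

ω₀ = 1/√(LC) = 1/√(0.0013 × 2.33e-10) = 1.817e+06 rad/s
f₀ = ω₀/(2π) = 289 kHz

289 kHz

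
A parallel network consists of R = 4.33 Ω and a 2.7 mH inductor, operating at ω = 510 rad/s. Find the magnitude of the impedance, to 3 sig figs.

X_L = ωL = 1.38 Ω
Parallel: admittances add. Y = 1/R + 1/(jωL)
Y = (0.231 − j0.726) S
|Y| = 0.762 S → |Z| = 1/|Y| = 1.31 Ω, ∠Z = −∠Y = 72.4°

1.31 Ω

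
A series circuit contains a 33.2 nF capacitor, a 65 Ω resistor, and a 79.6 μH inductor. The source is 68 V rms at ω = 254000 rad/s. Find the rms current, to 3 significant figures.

577 mA

X_L = ωL = 20.2 Ω
X_C = 1/(ωC) = 119 Ω
Net reactance X = X_L − X_C = -98.4 Ω
Z = 65.0 − j98.4 Ω
|Z| = √(65.0² + 98.4²) = 118 Ω
I = V/|Z| = 68/118 = 577 mA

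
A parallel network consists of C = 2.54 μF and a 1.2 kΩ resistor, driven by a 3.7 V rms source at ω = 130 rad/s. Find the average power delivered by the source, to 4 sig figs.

11.41 mW

X_C = 1/(ωC) = 3028 Ω
Parallel: admittances add. Y = 1/R + jωC
Y = (0.0008333 + j0.0003302) S
|Y| = 0.0008964 S → |Z| = 1/|Y| = 1116 Ω, ∠Z = −∠Y = -21.62°
I = V/|Z| = 3.317 mA
P = VI cos φ = 3.7 × 0.003317 × cos(-21.62°) = 11.41 mW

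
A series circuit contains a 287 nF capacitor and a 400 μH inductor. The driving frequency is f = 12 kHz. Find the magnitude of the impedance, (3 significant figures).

ω = 2πf = 75400 rad/s
X_L = ωL = 30.2 Ω
X_C = 1/(ωC) = 46.2 Ω
Net reactance X = X_L − X_C = -16.1 Ω
Z = − j16.1 Ω
|Z| = √(0² + 16.1²) = 16.1 Ω

16.1 Ω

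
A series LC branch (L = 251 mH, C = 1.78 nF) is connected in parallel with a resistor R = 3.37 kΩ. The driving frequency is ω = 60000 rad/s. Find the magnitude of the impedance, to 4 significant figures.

X_L = ωL = 15060 Ω
X_C = 1/(ωC) = 9363 Ω
Branch 1: Z₁ = R = 3370 Ω
Branch 2 (series LC): Z₂ = j(X_L − X_C) = j5697 Ω
Parallel: Z = Z₁Z₂/(Z₁+Z₂), |Z| = 2900 Ω, ∠Z = 30.61°

2900 Ω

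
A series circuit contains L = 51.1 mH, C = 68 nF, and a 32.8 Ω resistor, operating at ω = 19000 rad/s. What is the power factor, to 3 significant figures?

0.164

X_L = ωL = 971 Ω
X_C = 1/(ωC) = 774 Ω
Net reactance X = X_L − X_C = 197 Ω
Z = 32.8 + j197 Ω
|Z| = √(32.8² + 197²) = 200 Ω
∠Z = arctan(197/32.8) = 80.5°
cos φ = cos(80.5°) = 0.164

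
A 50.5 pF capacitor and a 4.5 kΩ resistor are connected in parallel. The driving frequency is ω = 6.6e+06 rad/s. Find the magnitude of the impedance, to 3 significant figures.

2500 Ω

X_C = 1/(ωC) = 3000 Ω
Parallel: admittances add. Y = 1/R + jωC
Y = (0.000222 + j0.000333) S
|Y| = 0.000401 S → |Z| = 1/|Y| = 2500 Ω, ∠Z = −∠Y = -56.3°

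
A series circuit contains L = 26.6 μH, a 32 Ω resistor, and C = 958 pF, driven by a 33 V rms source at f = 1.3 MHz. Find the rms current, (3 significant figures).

ω = 2πf = 8.168e+06 rad/s
X_L = ωL = 217 Ω
X_C = 1/(ωC) = 128 Ω
Net reactance X = X_L − X_C = 89.5 Ω
Z = 32.0 + j89.5 Ω
|Z| = √(32.0² + 89.5²) = 95.0 Ω
I = V/|Z| = 33/95.0 = 347 mA

347 mA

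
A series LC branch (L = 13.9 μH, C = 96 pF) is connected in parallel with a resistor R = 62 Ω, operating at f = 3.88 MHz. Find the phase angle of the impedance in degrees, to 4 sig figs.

ω = 2πf = 2.438e+07 rad/s
X_L = ωL = 338.9 Ω
X_C = 1/(ωC) = 427.3 Ω
Branch 1: Z₁ = R = 62.00 Ω
Branch 2 (series LC): Z₂ = j(X_L − X_C) = −j88.42 Ω
Parallel: Z = Z₁Z₂/(Z₁+Z₂), |Z| = 50.76 Ω, ∠Z = -35.04°

-35.04°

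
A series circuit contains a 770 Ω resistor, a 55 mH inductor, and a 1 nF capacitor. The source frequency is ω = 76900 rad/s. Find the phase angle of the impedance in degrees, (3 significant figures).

-85.0°

X_L = ωL = 4230 Ω
X_C = 1/(ωC) = 13000 Ω
Net reactance X = X_L − X_C = -8770 Ω
Z = 770 − j8770 Ω
|Z| = √(770² + 8770²) = 8810 Ω
∠Z = arctan(-8770/770) = -85.0°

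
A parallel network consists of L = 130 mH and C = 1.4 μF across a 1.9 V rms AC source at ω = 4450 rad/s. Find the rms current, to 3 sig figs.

X_L = ωL = 578 Ω
X_C = 1/(ωC) = 161 Ω
Parallel: admittances add. Y = 1/(jωL) + jωC
Y = (0 + j0.00450) S
|Y| = 0.00450 S → |Z| = 1/|Y| = 222 Ω, ∠Z = −∠Y = -90.0°
I = V/|Z| = 1.9/222 = 8.55 mA

8.55 mA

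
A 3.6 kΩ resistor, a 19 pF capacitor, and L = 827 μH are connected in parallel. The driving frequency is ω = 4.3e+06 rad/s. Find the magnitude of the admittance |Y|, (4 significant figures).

342.0 μS

X_L = ωL = 3556 Ω
X_C = 1/(ωC) = 12240 Ω
Parallel: admittances add. Y = 1/R + 1/(jωL) + jωC
Y = (0.0002778 − j0.0001995) S
|Y| = 0.0003420 S → |Z| = 1/|Y| = 2924 Ω, ∠Z = −∠Y = 35.69°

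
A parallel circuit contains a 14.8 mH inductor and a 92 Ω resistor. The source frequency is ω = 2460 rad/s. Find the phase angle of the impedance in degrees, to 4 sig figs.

68.41°

X_L = ωL = 36.41 Ω
Parallel: admittances add. Y = 1/R + 1/(jωL)
Y = (0.01087 − j0.02747) S
|Y| = 0.02954 S → |Z| = 1/|Y| = 33.85 Ω, ∠Z = −∠Y = 68.41°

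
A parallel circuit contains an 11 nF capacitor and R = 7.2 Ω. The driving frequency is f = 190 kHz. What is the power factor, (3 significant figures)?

ω = 2πf = 1.194e+06 rad/s
X_C = 1/(ωC) = 76.2 Ω
Parallel: admittances add. Y = 1/R + jωC
Y = (0.139 + j0.0131) S
|Y| = 0.140 S → |Z| = 1/|Y| = 7.17 Ω, ∠Z = −∠Y = -5.40°
cos φ = cos(-5.40°) = 0.996

0.996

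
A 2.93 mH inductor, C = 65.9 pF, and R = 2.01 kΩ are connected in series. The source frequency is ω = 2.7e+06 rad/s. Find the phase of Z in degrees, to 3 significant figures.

X_L = ωL = 7910 Ω
X_C = 1/(ωC) = 5620 Ω
Net reactance X = X_L − X_C = 2290 Ω
Z = 2010 + j2290 Ω
|Z| = √(2010² + 2290²) = 3050 Ω
∠Z = arctan(2290/2010) = 48.7°

48.7°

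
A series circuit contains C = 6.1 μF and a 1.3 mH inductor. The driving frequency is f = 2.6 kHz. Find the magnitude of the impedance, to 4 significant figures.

ω = 2πf = 16340 rad/s
X_L = ωL = 21.24 Ω
X_C = 1/(ωC) = 10.03 Ω
Net reactance X = X_L − X_C = 11.20 Ω
Z = j11.20 Ω
|Z| = √(0² + 11.20²) = 11.20 Ω

11.20 Ω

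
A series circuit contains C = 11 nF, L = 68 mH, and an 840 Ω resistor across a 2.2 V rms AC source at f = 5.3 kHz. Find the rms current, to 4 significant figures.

2.291 mA

ω = 2πf = 33300 rad/s
X_L = ωL = 2264 Ω
X_C = 1/(ωC) = 2730 Ω
Net reactance X = X_L − X_C = -465.5 Ω
Z = 840.0 − j465.5 Ω
|Z| = √(840.0² + 465.5²) = 960.3 Ω
I = V/|Z| = 2.2/960.3 = 2.291 mA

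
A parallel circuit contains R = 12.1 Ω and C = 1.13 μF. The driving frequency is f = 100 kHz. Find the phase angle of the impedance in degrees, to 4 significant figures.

-83.36°

ω = 2πf = 628300 rad/s
X_C = 1/(ωC) = 1.408 Ω
Parallel: admittances add. Y = 1/R + jωC
Y = (0.08264 + j0.7100) S
|Y| = 0.7148 S → |Z| = 1/|Y| = 1.399 Ω, ∠Z = −∠Y = -83.36°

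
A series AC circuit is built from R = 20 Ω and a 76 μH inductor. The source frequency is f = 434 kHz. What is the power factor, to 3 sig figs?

0.0961

ω = 2πf = 2.727e+06 rad/s
X_L = ωL = 207 Ω
Z = 20.0 + j207 Ω
|Z| = √(20.0² + 207²) = 208 Ω
∠Z = arctan(207/20.0) = 84.5°
cos φ = cos(84.5°) = 0.0961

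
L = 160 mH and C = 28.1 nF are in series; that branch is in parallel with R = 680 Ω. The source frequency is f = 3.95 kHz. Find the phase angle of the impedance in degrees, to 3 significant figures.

15.0°

ω = 2πf = 24820 rad/s
X_L = ωL = 3970 Ω
X_C = 1/(ωC) = 1430 Ω
Branch 1: Z₁ = R = 680 Ω
Branch 2 (series LC): Z₂ = j(X_L − X_C) = j2540 Ω
Parallel: Z = Z₁Z₂/(Z₁+Z₂), |Z| = 657 Ω, ∠Z = 15.0°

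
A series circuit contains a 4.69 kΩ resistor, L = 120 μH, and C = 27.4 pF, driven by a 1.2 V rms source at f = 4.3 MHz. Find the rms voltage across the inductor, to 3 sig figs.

0.769 V

ω = 2πf = 2.702e+07 rad/s
X_L = ωL = 3240 Ω
X_C = 1/(ωC) = 1350 Ω
Net reactance X = X_L − X_C = 1890 Ω
Z = 4690 + j1890 Ω
|Z| = √(4690² + 1890²) = 5060 Ω
I = V/|Z| = 237 μA
V_L = I·|Z_L| = 0.000237 × 3240 = 0.769 V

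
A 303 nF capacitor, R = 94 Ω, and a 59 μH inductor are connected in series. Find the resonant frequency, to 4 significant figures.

37.64 kHz

ω₀ = 1/√(LC) = 1/√(5.9e-05 × 3.03e-07) = 236500 rad/s
f₀ = ω₀/(2π) = 37.64 kHz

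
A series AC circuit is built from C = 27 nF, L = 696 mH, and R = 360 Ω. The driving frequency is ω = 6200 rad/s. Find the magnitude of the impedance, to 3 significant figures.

X_L = ωL = 4320 Ω
X_C = 1/(ωC) = 5970 Ω
Net reactance X = X_L − X_C = -1660 Ω
Z = 360 − j1660 Ω
|Z| = √(360² + 1660²) = 1700 Ω

1700 Ω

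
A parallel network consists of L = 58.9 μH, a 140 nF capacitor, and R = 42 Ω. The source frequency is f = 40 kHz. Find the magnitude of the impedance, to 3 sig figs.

ω = 2πf = 251300 rad/s
X_L = ωL = 14.8 Ω
X_C = 1/(ωC) = 28.4 Ω
Parallel: admittances add. Y = 1/R + 1/(jωL) + jωC
Y = (0.0238 − j0.0324) S
|Y| = 0.0402 S → |Z| = 1/|Y| = 24.9 Ω, ∠Z = −∠Y = 53.7°

24.9 Ω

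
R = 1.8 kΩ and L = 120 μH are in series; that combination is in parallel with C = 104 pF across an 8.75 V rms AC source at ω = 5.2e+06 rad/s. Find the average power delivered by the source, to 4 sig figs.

37.97 mW

X_L = ωL = 624.0 Ω
X_C = 1/(ωC) = 1849 Ω
Branch 1 (R+jX_L): Z₁ = 1800 + j624.0 Ω, |Z₁| = 1905 Ω
Branch 2 (−jX_C): Z₂ = −j1849 Ω
Parallel: Z = Z₁Z₂/(Z₁+Z₂), |Z| = 1618 Ω, ∠Z = -36.64°
I = V/|Z| = 5.408 mA
P = VI cos φ = 8.75 × 0.005408 × cos(-36.64°) = 37.97 mW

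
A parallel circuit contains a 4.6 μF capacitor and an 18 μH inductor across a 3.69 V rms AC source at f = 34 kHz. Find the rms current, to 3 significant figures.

2.67 A

ω = 2πf = 213600 rad/s
X_L = ωL = 3.85 Ω
X_C = 1/(ωC) = 1.02 Ω
Parallel: admittances add. Y = 1/(jωL) + jωC
Y = (0 + j0.723) S
|Y| = 0.723 S → |Z| = 1/|Y| = 1.38 Ω, ∠Z = −∠Y = -90.0°
I = V/|Z| = 3.69/1.38 = 2.67 A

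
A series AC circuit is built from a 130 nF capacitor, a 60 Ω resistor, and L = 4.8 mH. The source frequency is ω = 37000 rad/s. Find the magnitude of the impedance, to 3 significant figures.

67.2 Ω

X_L = ωL = 178 Ω
X_C = 1/(ωC) = 208 Ω
Net reactance X = X_L − X_C = -30.3 Ω
Z = 60.0 − j30.3 Ω
|Z| = √(60.0² + 30.3²) = 67.2 Ω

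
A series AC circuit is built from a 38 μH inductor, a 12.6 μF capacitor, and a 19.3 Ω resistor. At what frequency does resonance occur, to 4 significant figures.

ω₀ = 1/√(LC) = 1/√(3.8e-05 × 1.26e-05) = 45700 rad/s
f₀ = ω₀/(2π) = 7.273 kHz

7.273 kHz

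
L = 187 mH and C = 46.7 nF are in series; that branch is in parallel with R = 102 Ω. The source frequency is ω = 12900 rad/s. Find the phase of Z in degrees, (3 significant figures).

X_L = ωL = 2410 Ω
X_C = 1/(ωC) = 1660 Ω
Branch 1: Z₁ = R = 102 Ω
Branch 2 (series LC): Z₂ = j(X_L − X_C) = j752 Ω
Parallel: Z = Z₁Z₂/(Z₁+Z₂), |Z| = 101 Ω, ∠Z = 7.72°

7.72°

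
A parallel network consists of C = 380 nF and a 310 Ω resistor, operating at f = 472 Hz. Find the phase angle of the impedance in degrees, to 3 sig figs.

ω = 2πf = 2966 rad/s
X_C = 1/(ωC) = 887 Ω
Parallel: admittances add. Y = 1/R + jωC
Y = (0.00323 + j0.00113) S
|Y| = 0.00342 S → |Z| = 1/|Y| = 293 Ω, ∠Z = −∠Y = -19.3°

-19.3°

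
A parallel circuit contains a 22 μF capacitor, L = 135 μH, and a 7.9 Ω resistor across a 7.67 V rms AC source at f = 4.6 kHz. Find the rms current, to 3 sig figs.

ω = 2πf = 28900 rad/s
X_L = ωL = 3.90 Ω
X_C = 1/(ωC) = 1.57 Ω
Parallel: admittances add. Y = 1/R + 1/(jωL) + jωC
Y = (0.127 + j0.380) S
|Y| = 0.400 S → |Z| = 1/|Y| = 2.50 Ω, ∠Z = −∠Y = -71.6°
I = V/|Z| = 7.67/2.50 = 3.07 A

3.07 A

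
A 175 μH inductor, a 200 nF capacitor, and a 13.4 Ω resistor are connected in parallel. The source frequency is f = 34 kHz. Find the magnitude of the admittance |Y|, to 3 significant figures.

76.3 mS

ω = 2πf = 213600 rad/s
X_L = ωL = 37.4 Ω
X_C = 1/(ωC) = 23.4 Ω
Parallel: admittances add. Y = 1/R + 1/(jωL) + jωC
Y = (0.0746 + j0.0160) S
|Y| = 0.0763 S → |Z| = 1/|Y| = 13.1 Ω, ∠Z = −∠Y = -12.1°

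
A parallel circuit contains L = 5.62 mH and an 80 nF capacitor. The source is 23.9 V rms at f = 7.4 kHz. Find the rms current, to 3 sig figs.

2.56 mA

ω = 2πf = 46500 rad/s
X_L = ωL = 261 Ω
X_C = 1/(ωC) = 269 Ω
Parallel: admittances add. Y = 1/(jωL) + jωC
Y = (0 − j0.000107) S
|Y| = 0.000107 S → |Z| = 1/|Y| = 9320 Ω, ∠Z = −∠Y = 90.0°
I = V/|Z| = 23.9/9320 = 2.56 mA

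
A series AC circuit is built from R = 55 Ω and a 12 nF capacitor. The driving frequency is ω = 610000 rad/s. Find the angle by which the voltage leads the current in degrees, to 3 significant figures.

X_C = 1/(ωC) = 137 Ω
Z = 55.0 − j137 Ω
|Z| = √(55.0² + 137²) = 147 Ω
∠Z = arctan(-137/55.0) = -68.1°

-68.1°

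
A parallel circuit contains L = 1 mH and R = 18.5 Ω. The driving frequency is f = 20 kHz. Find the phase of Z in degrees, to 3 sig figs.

8.37°

ω = 2πf = 125700 rad/s
X_L = ωL = 126 Ω
Parallel: admittances add. Y = 1/R + 1/(jωL)
Y = (0.0541 − j0.00796) S
|Y| = 0.0546 S → |Z| = 1/|Y| = 18.3 Ω, ∠Z = −∠Y = 8.37°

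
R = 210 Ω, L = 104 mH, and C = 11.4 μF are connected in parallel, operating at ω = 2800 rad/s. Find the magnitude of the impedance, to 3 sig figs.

X_L = ωL = 291 Ω
X_C = 1/(ωC) = 31.3 Ω
Parallel: admittances add. Y = 1/R + 1/(jωL) + jωC
Y = (0.00476 + j0.0285) S
|Y| = 0.0289 S → |Z| = 1/|Y| = 34.6 Ω, ∠Z = −∠Y = -80.5°

34.6 Ω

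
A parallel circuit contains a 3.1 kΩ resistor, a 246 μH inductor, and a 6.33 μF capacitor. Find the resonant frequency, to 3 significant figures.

ω₀ = 1/√(LC) = 1/√(0.000246 × 6.33e-06) = 25340 rad/s
f₀ = ω₀/(2π) = 4.03 kHz

4.03 kHz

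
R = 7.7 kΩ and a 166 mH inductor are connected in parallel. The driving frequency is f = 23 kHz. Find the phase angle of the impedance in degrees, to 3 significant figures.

ω = 2πf = 144500 rad/s
X_L = ωL = 24000 Ω
Parallel: admittances add. Y = 1/R + 1/(jωL)
Y = (0.000130 − j4.17e-05) S
|Y| = 0.000136 S → |Z| = 1/|Y| = 7330 Ω, ∠Z = −∠Y = 17.8°

17.8°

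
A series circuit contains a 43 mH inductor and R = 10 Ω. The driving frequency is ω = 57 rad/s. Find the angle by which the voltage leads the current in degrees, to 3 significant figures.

X_L = ωL = 2.45 Ω
Z = 10.0 + j2.45 Ω
|Z| = √(10.0² + 2.45²) = 10.3 Ω
∠Z = arctan(2.45/10.0) = 13.8°

13.8°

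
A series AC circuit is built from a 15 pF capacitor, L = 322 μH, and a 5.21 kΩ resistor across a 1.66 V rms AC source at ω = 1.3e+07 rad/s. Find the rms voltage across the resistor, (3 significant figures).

X_L = ωL = 4190 Ω
X_C = 1/(ωC) = 5130 Ω
Net reactance X = X_L − X_C = -942 Ω
Z = 5210 − j942 Ω
|Z| = √(5210² + 942²) = 5290 Ω
I = V/|Z| = 314 μA
V_R = I·|Z_R| = 0.000314 × 5210 = 1.63 V

1.63 V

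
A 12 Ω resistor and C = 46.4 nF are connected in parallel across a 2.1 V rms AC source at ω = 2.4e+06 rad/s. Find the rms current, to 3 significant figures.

292 mA

X_C = 1/(ωC) = 8.98 Ω
Parallel: admittances add. Y = 1/R + jωC
Y = (0.0833 + j0.111) S
|Y| = 0.139 S → |Z| = 1/|Y| = 7.19 Ω, ∠Z = −∠Y = -53.2°
I = V/|Z| = 2.1/7.19 = 292 mA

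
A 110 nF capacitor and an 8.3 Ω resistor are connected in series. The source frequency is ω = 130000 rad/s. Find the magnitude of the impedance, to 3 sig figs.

X_C = 1/(ωC) = 69.9 Ω
Z = 8.30 − j69.9 Ω
|Z| = √(8.30² + 69.9²) = 70.4 Ω

70.4 Ω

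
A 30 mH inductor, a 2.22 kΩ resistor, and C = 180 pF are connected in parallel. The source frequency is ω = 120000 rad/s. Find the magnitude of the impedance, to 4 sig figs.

1930 Ω

X_L = ωL = 3600 Ω
X_C = 1/(ωC) = 46300 Ω
Parallel: admittances add. Y = 1/R + 1/(jωL) + jωC
Y = (0.0004505 − j0.0002562) S
|Y| = 0.0005182 S → |Z| = 1/|Y| = 1930 Ω, ∠Z = −∠Y = 29.63°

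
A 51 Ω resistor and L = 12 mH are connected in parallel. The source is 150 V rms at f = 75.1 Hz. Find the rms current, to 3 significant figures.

26.7 A

ω = 2πf = 471.9 rad/s
X_L = ωL = 5.66 Ω
Parallel: admittances add. Y = 1/R + 1/(jωL)
Y = (0.0196 − j0.177) S
|Y| = 0.178 S → |Z| = 1/|Y| = 5.63 Ω, ∠Z = −∠Y = 83.7°
I = V/|Z| = 150/5.63 = 26.7 A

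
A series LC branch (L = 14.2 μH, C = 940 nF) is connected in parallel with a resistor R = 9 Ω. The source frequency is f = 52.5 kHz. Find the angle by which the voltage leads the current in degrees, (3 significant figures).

80.8°

ω = 2πf = 329900 rad/s
X_L = ωL = 4.68 Ω
X_C = 1/(ωC) = 3.23 Ω
Branch 1: Z₁ = R = 9.00 Ω
Branch 2 (series LC): Z₂ = j(X_L − X_C) = j1.46 Ω
Parallel: Z = Z₁Z₂/(Z₁+Z₂), |Z| = 1.44 Ω, ∠Z = 80.8°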